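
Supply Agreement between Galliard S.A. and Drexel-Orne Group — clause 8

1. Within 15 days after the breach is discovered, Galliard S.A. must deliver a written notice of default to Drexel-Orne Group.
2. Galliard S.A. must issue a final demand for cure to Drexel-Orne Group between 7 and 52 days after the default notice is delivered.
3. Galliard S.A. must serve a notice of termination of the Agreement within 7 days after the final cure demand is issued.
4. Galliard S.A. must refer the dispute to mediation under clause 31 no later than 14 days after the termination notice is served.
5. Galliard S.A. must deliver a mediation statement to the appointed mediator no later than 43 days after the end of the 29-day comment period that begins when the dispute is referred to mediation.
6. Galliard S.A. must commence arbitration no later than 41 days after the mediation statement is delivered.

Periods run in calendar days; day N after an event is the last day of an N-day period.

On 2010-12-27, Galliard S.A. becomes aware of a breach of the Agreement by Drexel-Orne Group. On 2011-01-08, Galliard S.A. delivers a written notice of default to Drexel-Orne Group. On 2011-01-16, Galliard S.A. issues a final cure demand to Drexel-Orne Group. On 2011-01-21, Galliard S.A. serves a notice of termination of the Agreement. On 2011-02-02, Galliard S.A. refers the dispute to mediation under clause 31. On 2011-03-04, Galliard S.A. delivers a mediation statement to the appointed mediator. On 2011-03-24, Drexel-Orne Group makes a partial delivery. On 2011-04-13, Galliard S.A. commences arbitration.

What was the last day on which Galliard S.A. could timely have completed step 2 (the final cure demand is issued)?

2011-03-01

Step 2 runs from 2011-01-08, when the default notice is delivered. The window is 7–52 days after 2011-01-08; it closes on 2011-03-01.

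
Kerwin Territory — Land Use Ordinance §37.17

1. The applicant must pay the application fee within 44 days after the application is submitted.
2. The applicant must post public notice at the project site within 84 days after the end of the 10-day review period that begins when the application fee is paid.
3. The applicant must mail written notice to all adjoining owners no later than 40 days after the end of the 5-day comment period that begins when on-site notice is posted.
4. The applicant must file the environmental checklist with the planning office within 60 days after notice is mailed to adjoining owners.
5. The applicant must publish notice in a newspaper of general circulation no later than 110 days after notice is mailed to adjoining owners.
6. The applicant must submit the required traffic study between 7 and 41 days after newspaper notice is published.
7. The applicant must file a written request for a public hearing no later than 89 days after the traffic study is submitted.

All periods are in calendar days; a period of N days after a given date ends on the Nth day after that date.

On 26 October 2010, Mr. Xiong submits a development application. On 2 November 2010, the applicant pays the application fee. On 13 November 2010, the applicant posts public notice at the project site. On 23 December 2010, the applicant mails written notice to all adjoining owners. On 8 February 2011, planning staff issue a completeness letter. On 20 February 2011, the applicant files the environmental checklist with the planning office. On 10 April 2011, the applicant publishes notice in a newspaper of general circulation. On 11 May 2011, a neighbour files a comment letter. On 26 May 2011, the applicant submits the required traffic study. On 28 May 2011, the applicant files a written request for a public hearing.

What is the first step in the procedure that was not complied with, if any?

Step 1 — counting 44 days from 26 October 2010 (when the application is submitted) gives a deadline of 9 December 2010; 2 November 2010 is within that limit.
Step 2 — counting 84 days from 12 November 2010 (end of the 10-day review period, which began when the application fee is paid on 2 November 2010) gives a deadline of 4 February 2011; 13 November 2010 is within that limit.
Step 3 — counting 40 days from 18 November 2010 (end of the 5-day comment period, which began when on-site notice is posted on 13 November 2010) gives a deadline of 28 December 2010; completed 23 December 2010, before the deadline.
Step 4 — counting 60 days from 23 December 2010 (when notice is mailed to adjoining owners) gives a deadline of 21 February 2011; completed 20 February 2011, before the deadline.
Step 5 — counting 110 days from 23 December 2010 (when notice is mailed to adjoining owners) gives a deadline of 12 April 2011; completed 10 April 2011, before the deadline.
Step 6 — 7 and 41 days from 10 April 2011 (when newspaper notice is published) are 17 April 2011 and 21 May 2011 respectively; done 26 May 2011 — 5 days after the window closed.
Later steps need not be reached.

Step 6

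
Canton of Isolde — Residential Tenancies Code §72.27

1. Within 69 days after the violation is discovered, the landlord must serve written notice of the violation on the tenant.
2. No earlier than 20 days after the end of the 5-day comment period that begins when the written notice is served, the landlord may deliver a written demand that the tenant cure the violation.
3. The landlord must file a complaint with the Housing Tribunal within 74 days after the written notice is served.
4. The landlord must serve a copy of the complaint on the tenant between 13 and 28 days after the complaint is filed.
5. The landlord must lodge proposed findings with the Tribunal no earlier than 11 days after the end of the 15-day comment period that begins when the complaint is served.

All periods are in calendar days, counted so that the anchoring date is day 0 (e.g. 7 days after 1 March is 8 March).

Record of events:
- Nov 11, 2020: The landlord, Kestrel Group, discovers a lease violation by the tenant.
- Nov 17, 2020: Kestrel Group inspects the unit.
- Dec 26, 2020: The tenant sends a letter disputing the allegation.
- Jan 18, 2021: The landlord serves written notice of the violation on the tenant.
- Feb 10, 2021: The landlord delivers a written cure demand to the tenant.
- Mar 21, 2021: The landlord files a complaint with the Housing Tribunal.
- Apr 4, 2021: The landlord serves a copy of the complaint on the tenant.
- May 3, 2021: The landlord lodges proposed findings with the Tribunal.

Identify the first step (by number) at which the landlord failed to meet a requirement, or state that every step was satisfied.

Step 1: 69 days after Nov 11, 2020 (when the violation is discovered) is Jan 19, 2021; completed Jan 18, 2021, before the deadline.
Step 2: the earliest permitted date is 20 days after Jan 23, 2021 (end of the 5-day comment period, which began when the written notice is served on Jan 18, 2021), i.e. Feb 12, 2021; acted on Feb 10, 2021, 2 days prematurely.

Step 2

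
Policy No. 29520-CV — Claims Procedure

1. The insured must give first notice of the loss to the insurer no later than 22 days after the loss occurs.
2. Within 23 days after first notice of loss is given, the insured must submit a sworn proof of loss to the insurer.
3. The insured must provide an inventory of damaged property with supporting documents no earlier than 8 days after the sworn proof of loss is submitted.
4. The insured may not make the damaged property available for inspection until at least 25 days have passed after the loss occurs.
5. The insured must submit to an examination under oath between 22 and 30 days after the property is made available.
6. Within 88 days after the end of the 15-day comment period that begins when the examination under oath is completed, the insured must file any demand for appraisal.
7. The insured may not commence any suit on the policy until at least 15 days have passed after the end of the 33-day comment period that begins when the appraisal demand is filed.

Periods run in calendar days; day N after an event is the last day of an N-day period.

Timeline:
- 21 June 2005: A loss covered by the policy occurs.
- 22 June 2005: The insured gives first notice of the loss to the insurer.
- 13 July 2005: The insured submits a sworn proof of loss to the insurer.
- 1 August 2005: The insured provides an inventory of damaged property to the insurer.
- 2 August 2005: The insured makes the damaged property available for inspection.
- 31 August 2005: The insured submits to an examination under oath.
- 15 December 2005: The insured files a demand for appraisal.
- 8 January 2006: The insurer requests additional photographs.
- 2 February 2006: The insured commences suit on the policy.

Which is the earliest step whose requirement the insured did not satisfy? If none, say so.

Step 6

Step 1 — counting 22 days from 21 June 2005 (when the loss occurs) gives a deadline of 13 July 2005; 22 June 2005 is within that limit.
Step 2 — counting 23 days from 22 June 2005 (when first notice of loss is given) gives a deadline of 15 July 2005; 13 July 2005 is within that limit.
Step 3 — must wait 8 days from 13 July 2005 (when the sworn proof of loss is submitted), so not before 21 July 2005; done 1 August 2005 — permitted.
Step 4 — must wait 25 days from 21 June 2005 (when the loss occurs), so not before 16 July 2005; done 2 August 2005 — permitted.
Step 5 — 22 and 30 days from 2 August 2005 (when the property is made available) are 24 August 2005 and 1 September 2005 respectively; done 31 August 2005, which is between those dates.
Step 6 — counting 88 days from 15 September 2005 (end of the 15-day comment period, which began when the examination under oath is completed on 31 August 2005) gives a deadline of 12 December 2005; not done until 15 December 2005, 3 days after the deadline.
Later steps need not be reached.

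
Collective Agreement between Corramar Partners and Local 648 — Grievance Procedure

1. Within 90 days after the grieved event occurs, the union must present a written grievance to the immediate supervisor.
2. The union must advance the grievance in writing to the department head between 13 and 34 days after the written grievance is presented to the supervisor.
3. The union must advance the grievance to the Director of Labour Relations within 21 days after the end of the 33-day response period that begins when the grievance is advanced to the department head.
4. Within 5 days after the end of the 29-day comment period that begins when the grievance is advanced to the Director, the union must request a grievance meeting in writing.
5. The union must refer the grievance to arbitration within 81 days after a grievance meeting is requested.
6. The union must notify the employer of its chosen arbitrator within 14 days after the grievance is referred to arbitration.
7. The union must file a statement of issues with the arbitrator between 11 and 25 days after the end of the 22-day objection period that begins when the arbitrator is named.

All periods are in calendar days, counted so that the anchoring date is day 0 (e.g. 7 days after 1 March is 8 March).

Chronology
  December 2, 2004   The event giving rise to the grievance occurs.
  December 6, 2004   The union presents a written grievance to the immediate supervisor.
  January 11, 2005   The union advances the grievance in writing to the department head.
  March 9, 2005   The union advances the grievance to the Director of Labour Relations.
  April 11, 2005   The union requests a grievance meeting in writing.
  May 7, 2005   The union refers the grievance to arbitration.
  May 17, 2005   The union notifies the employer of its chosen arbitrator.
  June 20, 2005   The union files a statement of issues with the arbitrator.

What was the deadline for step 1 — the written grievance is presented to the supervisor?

March 2, 2005

Step 1 runs from December 2, 2004, when the grieved event occurs. 90 days after December 2, 2004 is March 2, 2005.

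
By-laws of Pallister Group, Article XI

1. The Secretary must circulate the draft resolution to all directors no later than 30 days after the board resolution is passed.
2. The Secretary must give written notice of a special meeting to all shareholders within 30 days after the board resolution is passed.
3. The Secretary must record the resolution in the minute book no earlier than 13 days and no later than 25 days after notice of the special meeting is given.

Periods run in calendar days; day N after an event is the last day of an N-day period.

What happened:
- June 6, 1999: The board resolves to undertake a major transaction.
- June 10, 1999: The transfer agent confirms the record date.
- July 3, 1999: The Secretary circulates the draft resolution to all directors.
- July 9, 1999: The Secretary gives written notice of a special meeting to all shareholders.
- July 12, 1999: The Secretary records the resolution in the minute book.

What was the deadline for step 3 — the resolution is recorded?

Step 3 runs from July 9, 1999, when notice of the special meeting is given. The window is 13–25 days after July 9, 1999; it closes on August 3, 1999.

August 3, 1999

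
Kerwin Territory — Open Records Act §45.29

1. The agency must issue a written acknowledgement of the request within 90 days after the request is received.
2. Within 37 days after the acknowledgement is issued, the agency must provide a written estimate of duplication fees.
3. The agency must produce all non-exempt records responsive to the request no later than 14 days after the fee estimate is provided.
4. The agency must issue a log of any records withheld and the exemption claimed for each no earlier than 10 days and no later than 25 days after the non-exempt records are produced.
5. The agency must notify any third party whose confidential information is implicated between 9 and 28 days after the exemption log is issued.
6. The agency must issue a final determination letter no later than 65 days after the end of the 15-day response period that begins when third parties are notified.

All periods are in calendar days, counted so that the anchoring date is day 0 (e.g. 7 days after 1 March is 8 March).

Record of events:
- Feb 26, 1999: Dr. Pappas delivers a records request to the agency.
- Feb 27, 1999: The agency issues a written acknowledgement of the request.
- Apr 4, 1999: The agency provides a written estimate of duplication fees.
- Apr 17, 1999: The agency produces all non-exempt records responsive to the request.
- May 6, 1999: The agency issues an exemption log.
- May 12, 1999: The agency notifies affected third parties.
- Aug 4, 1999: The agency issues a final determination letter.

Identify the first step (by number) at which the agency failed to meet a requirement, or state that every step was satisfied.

Step 5

(1) due by Feb 26, 1999 + 90 days = May 27, 1999; done Feb 27, 1999 — timely.
(2) due by Feb 27, 1999 + 37 days = Apr 5, 1999; completed Apr 4, 1999, before the deadline.
(3) due by Apr 4, 1999 + 14 days = Apr 18, 1999; completed Apr 17, 1999, before the deadline.
(4) the permitted window runs from Apr 17, 1999 + 10 = Apr 27, 1999 to Apr 17, 1999 + 25 = May 12, 1999; May 6, 1999 falls inside that range.
(5) the permitted window runs from May 6, 1999 + 9 = May 15, 1999 to May 6, 1999 + 28 = Jun 3, 1999; May 12, 1999 is 3 days too early.
Later steps need not be reached.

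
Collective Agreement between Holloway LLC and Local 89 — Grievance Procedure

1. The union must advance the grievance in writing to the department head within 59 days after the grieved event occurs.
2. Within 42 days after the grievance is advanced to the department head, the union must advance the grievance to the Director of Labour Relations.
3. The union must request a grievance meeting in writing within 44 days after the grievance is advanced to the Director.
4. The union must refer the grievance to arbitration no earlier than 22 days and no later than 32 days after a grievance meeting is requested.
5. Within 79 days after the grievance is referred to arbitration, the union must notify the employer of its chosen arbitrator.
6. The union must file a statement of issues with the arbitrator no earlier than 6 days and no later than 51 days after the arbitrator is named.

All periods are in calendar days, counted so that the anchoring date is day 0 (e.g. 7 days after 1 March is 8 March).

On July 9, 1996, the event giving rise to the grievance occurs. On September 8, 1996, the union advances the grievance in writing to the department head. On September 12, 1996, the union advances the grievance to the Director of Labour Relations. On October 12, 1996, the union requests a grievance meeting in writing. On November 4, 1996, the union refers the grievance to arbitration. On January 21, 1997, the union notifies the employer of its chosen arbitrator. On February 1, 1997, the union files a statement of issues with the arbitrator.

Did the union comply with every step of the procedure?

Step 1: 59 days after July 9, 1996 (when the grieved event occurs) is September 6, 1996; not done until September 8, 1996, 2 days after the deadline.

No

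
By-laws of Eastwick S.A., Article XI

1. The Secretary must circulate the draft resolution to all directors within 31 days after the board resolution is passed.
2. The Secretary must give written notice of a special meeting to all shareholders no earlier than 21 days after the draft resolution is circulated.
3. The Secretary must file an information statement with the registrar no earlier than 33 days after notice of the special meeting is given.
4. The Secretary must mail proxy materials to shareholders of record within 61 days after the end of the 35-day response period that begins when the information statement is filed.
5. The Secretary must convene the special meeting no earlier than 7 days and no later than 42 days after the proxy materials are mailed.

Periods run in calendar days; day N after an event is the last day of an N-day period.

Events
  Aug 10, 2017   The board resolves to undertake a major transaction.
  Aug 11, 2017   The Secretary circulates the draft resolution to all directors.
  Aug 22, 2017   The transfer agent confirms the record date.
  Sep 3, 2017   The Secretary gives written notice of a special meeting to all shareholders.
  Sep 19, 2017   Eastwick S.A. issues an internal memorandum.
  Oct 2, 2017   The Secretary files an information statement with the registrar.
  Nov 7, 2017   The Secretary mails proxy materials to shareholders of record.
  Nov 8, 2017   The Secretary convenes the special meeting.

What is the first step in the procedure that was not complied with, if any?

(1) due by Aug 10, 2017 + 31 days = Sep 10, 2017; Aug 11, 2017 is within that limit.
(2) permitted from Aug 11, 2017 + 21 days = Sep 1, 2017 onward; done Sep 3, 2017 — permitted.
(3) permitted from Sep 3, 2017 + 33 days = Oct 6, 2017 onward; done Oct 2, 2017 — 4 days too early.
Later steps need not be reached.

Step 3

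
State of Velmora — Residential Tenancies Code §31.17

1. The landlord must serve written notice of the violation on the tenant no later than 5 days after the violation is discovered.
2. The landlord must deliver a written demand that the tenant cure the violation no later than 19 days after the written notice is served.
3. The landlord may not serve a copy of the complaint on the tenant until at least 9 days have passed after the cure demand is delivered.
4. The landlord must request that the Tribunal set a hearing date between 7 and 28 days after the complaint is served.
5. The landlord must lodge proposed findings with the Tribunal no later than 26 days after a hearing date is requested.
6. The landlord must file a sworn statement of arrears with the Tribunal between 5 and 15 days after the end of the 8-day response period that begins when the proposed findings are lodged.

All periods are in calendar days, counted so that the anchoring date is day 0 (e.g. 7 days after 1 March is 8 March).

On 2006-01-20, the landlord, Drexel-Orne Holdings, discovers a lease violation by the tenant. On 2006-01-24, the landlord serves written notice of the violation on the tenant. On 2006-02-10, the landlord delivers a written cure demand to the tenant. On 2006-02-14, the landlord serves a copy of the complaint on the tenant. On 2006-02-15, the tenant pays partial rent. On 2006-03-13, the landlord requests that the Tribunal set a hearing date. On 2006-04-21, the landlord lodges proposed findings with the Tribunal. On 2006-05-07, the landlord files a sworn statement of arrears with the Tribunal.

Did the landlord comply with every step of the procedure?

No

(1) due by 2006-01-20 + 5 days = 2006-01-25; 2006-01-24 is within that limit.
(2) due by 2006-01-24 + 19 days = 2006-02-12; completed 2006-02-10, before the deadline.
(3) permitted from 2006-02-10 + 9 days = 2006-02-19 onward; done 2006-02-14 — 5 days too early.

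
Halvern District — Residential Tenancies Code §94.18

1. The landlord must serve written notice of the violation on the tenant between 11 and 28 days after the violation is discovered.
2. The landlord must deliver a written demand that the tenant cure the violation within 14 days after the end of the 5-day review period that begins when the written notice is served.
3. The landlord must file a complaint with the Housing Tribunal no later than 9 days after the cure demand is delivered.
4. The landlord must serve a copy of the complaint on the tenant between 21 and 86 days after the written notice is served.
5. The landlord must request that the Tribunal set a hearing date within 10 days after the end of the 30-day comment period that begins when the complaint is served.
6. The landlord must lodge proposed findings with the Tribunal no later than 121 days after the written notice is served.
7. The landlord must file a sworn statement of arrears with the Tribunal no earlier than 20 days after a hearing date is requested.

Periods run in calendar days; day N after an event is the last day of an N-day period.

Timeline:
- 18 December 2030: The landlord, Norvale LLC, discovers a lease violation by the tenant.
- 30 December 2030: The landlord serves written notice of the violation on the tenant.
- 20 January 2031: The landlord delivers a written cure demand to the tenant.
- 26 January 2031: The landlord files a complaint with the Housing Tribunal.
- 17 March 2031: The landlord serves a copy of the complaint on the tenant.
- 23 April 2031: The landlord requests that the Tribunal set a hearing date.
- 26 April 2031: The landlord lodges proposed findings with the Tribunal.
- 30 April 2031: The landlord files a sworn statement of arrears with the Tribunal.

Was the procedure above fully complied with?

No

Step 1: the window is 11–28 days after 18 December 2030 (when the violation is discovered), so 29 December 2030 through 15 January 2031; done 30 December 2030 — within the window.
Step 2: 14 days after 4 January 2031 (end of the 5-day review period, which began when the written notice is served on 30 December 2030) is 18 January 2031; not done until 20 January 2031, 2 days after the deadline.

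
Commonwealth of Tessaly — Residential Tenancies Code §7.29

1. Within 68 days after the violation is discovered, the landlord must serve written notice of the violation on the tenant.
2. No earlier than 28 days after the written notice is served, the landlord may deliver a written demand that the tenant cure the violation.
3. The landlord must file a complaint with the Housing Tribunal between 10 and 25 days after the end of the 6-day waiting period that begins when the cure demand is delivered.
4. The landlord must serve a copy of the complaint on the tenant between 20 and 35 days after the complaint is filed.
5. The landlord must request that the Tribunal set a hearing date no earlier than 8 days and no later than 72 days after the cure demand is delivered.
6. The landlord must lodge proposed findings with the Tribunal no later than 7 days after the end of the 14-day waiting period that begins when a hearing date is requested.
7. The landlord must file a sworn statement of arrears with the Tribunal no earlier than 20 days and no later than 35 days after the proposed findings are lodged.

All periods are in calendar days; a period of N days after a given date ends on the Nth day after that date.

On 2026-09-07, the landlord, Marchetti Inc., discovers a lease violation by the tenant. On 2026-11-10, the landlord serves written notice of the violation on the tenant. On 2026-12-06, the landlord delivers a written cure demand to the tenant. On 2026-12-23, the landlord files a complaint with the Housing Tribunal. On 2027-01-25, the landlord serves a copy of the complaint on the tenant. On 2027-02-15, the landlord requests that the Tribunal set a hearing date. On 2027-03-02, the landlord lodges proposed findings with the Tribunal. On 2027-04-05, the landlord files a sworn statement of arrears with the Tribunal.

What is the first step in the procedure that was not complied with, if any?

Step 2

Step 1 — counting 68 days from 2026-09-07 (when the violation is discovered) gives a deadline of 2026-11-14; done 2026-11-10 — timely.
Step 2 — must wait 28 days from 2026-11-10 (when the written notice is served), so not before 2026-12-08; 2026-12-06 is 2 days before the earliest permitted date.
That is the first point of non-compliance.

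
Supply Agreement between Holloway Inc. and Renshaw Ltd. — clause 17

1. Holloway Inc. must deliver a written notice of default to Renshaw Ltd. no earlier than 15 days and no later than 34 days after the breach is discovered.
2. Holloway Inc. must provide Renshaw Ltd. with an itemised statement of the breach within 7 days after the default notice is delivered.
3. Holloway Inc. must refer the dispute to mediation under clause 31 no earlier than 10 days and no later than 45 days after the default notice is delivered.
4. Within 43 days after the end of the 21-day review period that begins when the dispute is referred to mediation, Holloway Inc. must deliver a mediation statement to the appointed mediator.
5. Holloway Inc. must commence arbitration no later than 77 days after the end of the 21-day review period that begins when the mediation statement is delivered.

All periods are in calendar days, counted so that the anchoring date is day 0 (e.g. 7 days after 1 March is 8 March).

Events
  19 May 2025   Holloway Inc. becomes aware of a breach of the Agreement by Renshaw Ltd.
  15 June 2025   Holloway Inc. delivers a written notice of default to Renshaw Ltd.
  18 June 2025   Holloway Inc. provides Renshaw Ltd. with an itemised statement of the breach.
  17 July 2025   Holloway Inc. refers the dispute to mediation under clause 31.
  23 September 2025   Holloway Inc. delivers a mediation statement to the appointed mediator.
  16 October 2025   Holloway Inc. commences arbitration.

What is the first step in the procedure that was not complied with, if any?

Step 4

Step 1 — 15 and 34 days from 19 May 2025 (when the breach is discovered) are 3 June 2025 and 22 June 2025 respectively; done 15 June 2025, which is between those dates.
Step 2 — counting 7 days from 15 June 2025 (when the default notice is delivered) gives a deadline of 22 June 2025; 18 June 2025 is within that limit.
Step 3 — 10 and 45 days from 15 June 2025 (when the default notice is delivered) are 25 June 2025 and 30 July 2025 respectively; 17 July 2025 falls inside that range.
Step 4 — counting 43 days from 7 August 2025 (end of the 21-day review period, which began when the dispute is referred to mediation on 17 July 2025) gives a deadline of 19 September 2025; done 23 September 2025 — 4 days late.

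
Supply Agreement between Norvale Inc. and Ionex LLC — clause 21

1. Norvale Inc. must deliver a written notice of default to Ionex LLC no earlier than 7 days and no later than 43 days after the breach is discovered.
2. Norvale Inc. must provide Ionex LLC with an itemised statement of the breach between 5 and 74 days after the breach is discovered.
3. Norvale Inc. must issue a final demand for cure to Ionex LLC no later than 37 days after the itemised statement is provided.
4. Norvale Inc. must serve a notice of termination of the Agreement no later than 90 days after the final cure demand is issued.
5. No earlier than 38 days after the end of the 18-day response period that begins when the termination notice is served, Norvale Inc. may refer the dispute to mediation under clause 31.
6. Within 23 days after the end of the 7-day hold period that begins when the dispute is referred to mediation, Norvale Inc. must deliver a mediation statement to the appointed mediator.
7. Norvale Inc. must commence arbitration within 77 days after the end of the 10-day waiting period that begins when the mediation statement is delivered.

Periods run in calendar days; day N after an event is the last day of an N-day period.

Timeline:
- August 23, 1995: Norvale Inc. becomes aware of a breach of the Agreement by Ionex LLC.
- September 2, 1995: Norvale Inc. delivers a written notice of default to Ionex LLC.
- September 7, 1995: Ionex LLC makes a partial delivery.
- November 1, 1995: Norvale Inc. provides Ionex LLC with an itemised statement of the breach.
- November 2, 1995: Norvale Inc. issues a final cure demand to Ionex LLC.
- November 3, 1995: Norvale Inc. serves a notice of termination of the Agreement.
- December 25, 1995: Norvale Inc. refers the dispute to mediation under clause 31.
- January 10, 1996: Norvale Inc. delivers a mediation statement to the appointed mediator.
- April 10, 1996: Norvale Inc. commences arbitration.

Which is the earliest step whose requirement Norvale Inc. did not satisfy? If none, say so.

Step 1: the window is 7–43 days after August 23, 1995 (when the breach is discovered), so August 30, 1995 through October 5, 1995; done September 2, 1995 — within the window.
Step 2: the window is 5–74 days after August 23, 1995 (when the breach is discovered), so August 28, 1995 through November 5, 1995; done November 1, 1995, which is between those dates.
Step 3: 37 days after November 1, 1995 (when the itemised statement is provided) is December 8, 1995; completed November 2, 1995, before the deadline.
Step 4: 90 days after November 2, 1995 (when the final cure demand is issued) is January 31, 1996; November 3, 1995 is within that limit.
Step 5: the earliest permitted date is 38 days after November 21, 1995 (end of the 18-day response period, which began when the termination notice is served on November 3, 1995), i.e. December 29, 1995; December 25, 1995 is 4 days before the earliest permitted date.

Step 5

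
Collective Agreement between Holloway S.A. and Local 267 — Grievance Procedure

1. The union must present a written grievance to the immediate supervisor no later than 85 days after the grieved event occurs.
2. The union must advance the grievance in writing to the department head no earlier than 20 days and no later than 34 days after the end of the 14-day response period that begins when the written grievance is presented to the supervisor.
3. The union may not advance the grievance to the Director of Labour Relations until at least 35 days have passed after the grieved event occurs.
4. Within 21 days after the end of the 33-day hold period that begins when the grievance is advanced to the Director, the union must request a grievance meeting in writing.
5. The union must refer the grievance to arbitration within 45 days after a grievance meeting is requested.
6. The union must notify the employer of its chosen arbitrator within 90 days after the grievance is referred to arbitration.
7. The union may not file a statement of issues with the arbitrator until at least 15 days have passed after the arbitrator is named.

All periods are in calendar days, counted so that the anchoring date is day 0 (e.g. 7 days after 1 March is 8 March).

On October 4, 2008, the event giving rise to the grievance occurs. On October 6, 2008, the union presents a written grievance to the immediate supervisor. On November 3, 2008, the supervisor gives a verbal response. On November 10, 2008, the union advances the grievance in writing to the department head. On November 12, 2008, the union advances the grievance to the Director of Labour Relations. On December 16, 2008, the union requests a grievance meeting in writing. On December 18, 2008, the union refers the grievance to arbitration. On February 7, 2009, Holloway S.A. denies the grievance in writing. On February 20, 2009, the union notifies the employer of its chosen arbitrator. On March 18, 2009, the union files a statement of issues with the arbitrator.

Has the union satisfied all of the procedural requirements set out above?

Yes

Step 1 — counting 85 days from October 4, 2008 (when the grieved event occurs) gives a deadline of December 28, 2008; completed October 6, 2008, before the deadline.
Step 2 — 20 and 34 days from October 20, 2008 (end of the 14-day response period, which began when the written grievance is presented to the supervisor on October 6, 2008) are November 9, 2008 and November 23, 2008 respectively; November 10, 2008 falls inside that range.
Step 3 — must wait 35 days from October 4, 2008 (when the grieved event occurs), so not before November 8, 2008; November 12, 2008 is on or after that date.
Step 4 — counting 21 days from December 15, 2008 (end of the 33-day hold period, which began when the grievance is advanced to the Director on November 12, 2008) gives a deadline of January 5, 2009; December 16, 2008 is within that limit.
Step 5 — counting 45 days from December 16, 2008 (when a grievance meeting is requested) gives a deadline of January 30, 2009; December 18, 2008 is within that limit.
Step 6 — counting 90 days from December 18, 2008 (when the grievance is referred to arbitration) gives a deadline of March 18, 2009; February 20, 2009 is within that limit.
Step 7 — must wait 15 days from February 20, 2009 (when the arbitrator is named), so not before March 7, 2009; March 18, 2009 is on or after that date.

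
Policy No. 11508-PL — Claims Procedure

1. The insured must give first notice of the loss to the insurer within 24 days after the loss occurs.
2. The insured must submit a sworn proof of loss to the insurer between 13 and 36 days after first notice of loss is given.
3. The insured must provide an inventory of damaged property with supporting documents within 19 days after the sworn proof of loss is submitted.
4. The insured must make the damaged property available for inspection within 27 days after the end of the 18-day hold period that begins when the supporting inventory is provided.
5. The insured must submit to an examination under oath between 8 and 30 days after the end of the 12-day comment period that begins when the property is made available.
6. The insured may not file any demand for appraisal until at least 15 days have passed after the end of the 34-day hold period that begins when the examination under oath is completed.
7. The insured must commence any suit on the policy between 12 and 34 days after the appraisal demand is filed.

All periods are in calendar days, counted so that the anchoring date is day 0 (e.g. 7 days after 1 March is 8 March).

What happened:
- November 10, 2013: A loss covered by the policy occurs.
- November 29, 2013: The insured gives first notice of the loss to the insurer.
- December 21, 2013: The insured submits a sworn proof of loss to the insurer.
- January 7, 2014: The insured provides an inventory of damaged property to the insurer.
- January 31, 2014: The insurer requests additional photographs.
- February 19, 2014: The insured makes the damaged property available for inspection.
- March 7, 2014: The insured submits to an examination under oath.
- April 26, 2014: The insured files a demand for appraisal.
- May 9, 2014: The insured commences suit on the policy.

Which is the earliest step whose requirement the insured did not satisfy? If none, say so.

Step 1 — counting 24 days from November 10, 2013 (when the loss occurs) gives a deadline of December 4, 2013; November 29, 2013 is within that limit.
Step 2 — 13 and 36 days from November 29, 2013 (when first notice of loss is given) are December 12, 2013 and January 4, 2014 respectively; done December 21, 2013 — within the window.
Step 3 — counting 19 days from December 21, 2013 (when the sworn proof of loss is submitted) gives a deadline of January 9, 2014; done January 7, 2014 — timely.
Step 4 — counting 27 days from January 25, 2014 (end of the 18-day hold period, which began when the supporting inventory is provided on January 7, 2014) gives a deadline of February 21, 2014; February 19, 2014 is within that limit.
Step 5 — 8 and 30 days from March 3, 2014 (end of the 12-day comment period, which began when the property is made available on February 19, 2014) are March 11, 2014 and April 2, 2014 respectively; done March 7, 2014 — 4 days before the window opened.

Step 5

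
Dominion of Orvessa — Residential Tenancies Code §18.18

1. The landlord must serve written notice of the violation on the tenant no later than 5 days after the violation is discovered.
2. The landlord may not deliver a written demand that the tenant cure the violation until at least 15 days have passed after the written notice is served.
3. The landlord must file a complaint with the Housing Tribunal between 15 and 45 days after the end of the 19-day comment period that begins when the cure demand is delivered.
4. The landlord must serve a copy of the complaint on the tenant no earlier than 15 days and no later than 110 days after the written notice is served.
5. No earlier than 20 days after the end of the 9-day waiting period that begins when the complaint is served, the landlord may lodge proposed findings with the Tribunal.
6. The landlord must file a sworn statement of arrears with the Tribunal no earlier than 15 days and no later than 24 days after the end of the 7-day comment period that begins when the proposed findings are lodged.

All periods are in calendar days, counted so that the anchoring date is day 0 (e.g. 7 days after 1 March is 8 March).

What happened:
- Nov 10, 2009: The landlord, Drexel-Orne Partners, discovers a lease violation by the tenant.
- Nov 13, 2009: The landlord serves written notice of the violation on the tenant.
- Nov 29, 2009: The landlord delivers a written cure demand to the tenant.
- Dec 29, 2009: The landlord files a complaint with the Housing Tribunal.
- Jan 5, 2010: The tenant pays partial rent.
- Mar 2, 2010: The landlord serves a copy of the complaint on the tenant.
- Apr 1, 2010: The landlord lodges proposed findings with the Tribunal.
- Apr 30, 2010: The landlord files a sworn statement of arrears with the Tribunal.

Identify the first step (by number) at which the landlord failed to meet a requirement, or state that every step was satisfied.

Step 3

Step 1 — counting 5 days from Nov 10, 2009 (when the violation is discovered) gives a deadline of Nov 15, 2009; completed Nov 13, 2009, before the deadline.
Step 2 — must wait 15 days from Nov 13, 2009 (when the written notice is served), so not before Nov 28, 2009; Nov 29, 2009 is on or after that date.
Step 3 — 15 and 45 days from Dec 18, 2009 (end of the 19-day comment period, which began when the cure demand is delivered on Nov 29, 2009) are Jan 2, 2010 and Feb 1, 2010 respectively; Dec 29, 2009 is 4 days too early.
That is the first point of non-compliance.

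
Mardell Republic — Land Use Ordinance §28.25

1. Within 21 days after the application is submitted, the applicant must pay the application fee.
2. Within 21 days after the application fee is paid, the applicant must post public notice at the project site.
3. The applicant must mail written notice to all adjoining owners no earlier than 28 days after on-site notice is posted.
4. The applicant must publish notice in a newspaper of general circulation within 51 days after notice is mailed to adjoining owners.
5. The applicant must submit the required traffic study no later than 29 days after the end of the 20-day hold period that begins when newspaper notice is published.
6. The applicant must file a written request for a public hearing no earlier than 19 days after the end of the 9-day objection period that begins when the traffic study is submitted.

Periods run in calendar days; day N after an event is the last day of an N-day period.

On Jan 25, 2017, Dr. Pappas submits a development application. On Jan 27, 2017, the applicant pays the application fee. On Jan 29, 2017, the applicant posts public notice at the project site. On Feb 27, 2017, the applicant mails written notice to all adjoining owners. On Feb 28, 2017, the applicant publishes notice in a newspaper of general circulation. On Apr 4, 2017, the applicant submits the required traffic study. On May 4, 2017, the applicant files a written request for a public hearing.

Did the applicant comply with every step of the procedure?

Step 1: 21 days after Jan 25, 2017 (when the application is submitted) is Feb 15, 2017; done Jan 27, 2017 — timely.
Step 2: 21 days after Jan 27, 2017 (when the application fee is paid) is Feb 17, 2017; done Jan 29, 2017 — timely.
Step 3: the earliest permitted date is 28 days after Jan 29, 2017 (when on-site notice is posted), i.e. Feb 26, 2017; done Feb 27, 2017, after the minimum wait.
Step 4: 51 days after Feb 27, 2017 (when notice is mailed to adjoining owners) is Apr 19, 2017; completed Feb 28, 2017, before the deadline.
Step 5: 29 days after Mar 20, 2017 (end of the 20-day hold period, which began when newspaper notice is published on Feb 28, 2017) is Apr 18, 2017; done Apr 4, 2017 — timely.
Step 6: the earliest permitted date is 19 days after Apr 13, 2017 (end of the 9-day objection period, which began when the traffic study is submitted on Apr 4, 2017), i.e. May 2, 2017; done May 4, 2017 — permitted.

Yes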